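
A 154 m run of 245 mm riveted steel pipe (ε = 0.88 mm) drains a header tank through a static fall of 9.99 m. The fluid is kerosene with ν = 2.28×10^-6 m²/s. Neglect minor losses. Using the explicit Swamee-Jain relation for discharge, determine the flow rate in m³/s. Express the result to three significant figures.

Swamee-Jain (Type II): Q = -0.965·√(gD⁵h_f/L)·ln[ε/(3.7D) + √(3.17ν²L/(gD³h_f))]
√(gD⁵h_f/L) = √(9.81·0.245⁵·9.99/154) = 0.02370
ε/(3.7D) = 9.71×10^-4; √(3.17ν²L/(gD³h_f)) = 4.20×10^-5
Q = -0.965·0.02370·ln(0.001013) = 0.1577 m³/s
Check: V = 3.35 m/s, Re = 3.59×10^5, f = 0.02800, h_f = 10.0 m ≈ 9.99 m ✓

Q ≈ 0.158 m³/s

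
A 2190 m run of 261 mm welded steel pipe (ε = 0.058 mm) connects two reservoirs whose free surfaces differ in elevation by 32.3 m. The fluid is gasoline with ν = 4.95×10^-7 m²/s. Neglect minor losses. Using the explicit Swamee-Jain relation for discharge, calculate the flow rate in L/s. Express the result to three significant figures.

Q ≈ 121 L/s

Swamee-Jain (Type II): Q = -0.965·√(gD⁵h_f/L)·ln[ε/(3.7D) + √(3.17ν²L/(gD³h_f))]
√(gD⁵h_f/L) = √(9.81·0.261⁵·32.3/2190) = 0.01324
ε/(3.7D) = 6.01×10^-5; √(3.17ν²L/(gD³h_f)) = 1.74×10^-5
Q = -0.965·0.01324·ln(7.744×10^-5) = 0.1209 m³/s
Check: V = 2.26 m/s, Re = 1.19×10^6, f = 0.01488, h_f = 32.5 m ≈ 32.3 m ✓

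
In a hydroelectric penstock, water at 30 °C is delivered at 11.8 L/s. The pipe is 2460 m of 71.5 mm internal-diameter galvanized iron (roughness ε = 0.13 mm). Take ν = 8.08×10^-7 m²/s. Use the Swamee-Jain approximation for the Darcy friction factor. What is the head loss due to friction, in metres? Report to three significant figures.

h_f ≈ 359 m

V = 4Q/(πD²) = 4·0.0118/(π·0.0715²) = 2.939 m/s
Re = VD/ν = 2.939·0.0715/8.08×10^-7 = 2.60×10^5 → turbulent
ε/D = 0.13/71.5 = 0.00182
Swamee-Jain: f = 0.02373
h_f = f(L/D)V²/(2g) = 0.02373·(2460/0.0715)·2.939²/(2·9.81) = 359.5 m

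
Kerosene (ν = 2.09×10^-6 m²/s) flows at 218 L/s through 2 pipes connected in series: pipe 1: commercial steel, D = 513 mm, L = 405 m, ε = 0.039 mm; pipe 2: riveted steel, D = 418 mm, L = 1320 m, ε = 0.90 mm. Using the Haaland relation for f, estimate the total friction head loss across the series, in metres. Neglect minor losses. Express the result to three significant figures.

H ≈ 10.6 m

Pipe 1: V = 1.055 m/s, Re = 2.59×10^5, ε/D = 7.60×10^-5, f = 0.01536, h_1 = f(L/D)V²/2g = 0.6876 m
Pipe 2: V = 1.589 m/s, Re = 3.18×10^5, ε/D = 0.00215, f = 0.02441, h_2 = f(L/D)V²/2g = 9.916 m
Series → Q common, losses add: H = Σh = 10.60 m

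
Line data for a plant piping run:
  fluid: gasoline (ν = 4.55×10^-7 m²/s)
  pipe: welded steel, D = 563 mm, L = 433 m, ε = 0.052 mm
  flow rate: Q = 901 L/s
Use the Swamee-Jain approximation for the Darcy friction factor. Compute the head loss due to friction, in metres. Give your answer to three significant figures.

V = 4Q/(πD²) = 4·0.901/(π·0.563²) = 3.619 m/s
Re = VD/ν = 3.619·0.563/4.55×10^-7 = 4.48×10^6 → turbulent
ε/D = 0.052/563 = 9.24×10^-5
Swamee-Jain: f = 0.01229
h_f = f(L/D)V²/(2g) = 0.01229·(433/0.563)·3.619²/(2·9.81) = 6.311 m

h_f ≈ 6.31 m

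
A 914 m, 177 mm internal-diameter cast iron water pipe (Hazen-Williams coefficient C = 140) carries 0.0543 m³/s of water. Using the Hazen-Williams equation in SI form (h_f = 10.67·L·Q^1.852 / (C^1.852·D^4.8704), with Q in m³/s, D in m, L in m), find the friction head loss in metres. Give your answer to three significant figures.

h_f ≈ 21.6 m

h_f = 10.67·914·0.0543^1.852 / (140^1.852·0.177^4.8704) = 21.58 m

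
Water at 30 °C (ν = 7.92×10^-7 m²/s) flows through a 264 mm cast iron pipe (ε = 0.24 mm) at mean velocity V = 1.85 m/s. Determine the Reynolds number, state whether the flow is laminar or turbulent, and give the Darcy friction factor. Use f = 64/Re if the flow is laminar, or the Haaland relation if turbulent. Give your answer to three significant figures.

Re = VD/ν = 1.850·0.264/7.92×10^-7 = 6.17×10^5
Re > 4000 → turbulent; ε/D = 9.09×10^-4
Haaland: f = 0.01968

Re ≈ 6.17×10^5; turbulent; f ≈ 0.0197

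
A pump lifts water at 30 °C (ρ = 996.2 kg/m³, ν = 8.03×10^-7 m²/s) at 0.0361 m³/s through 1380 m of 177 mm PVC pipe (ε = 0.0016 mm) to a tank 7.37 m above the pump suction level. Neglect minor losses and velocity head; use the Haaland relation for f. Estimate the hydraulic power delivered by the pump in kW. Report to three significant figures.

P_hyd ≈ 6.89 kW

V = 4Q/(πD²) = 1.467 m/s; Re = 3.23×10^5; ε/D = 9.04×10^-6; f = 0.01422
h_f = f(L/D)V²/2g = 12.16 m
Total head H = z + h_f = 7.37 + 12.16 = 19.53 m
P_hyd = ρgQH = 996.2·9.81·0.0361·19.53 = 6.891 kW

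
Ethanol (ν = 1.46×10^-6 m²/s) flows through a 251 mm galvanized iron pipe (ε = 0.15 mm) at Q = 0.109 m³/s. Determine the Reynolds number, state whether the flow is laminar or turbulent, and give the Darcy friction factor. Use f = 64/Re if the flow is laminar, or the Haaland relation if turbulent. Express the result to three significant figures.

V = 4Q/(πD²) = 2.203 m/s
Re = VD/ν = 2.203·0.251/1.46×10^-6 = 3.79×10^5
Re > 4000 → turbulent; ε/D = 5.98×10^-4
Haaland: f = 0.01839

Re ≈ 3.79×10^5; turbulent; f ≈ 0.0184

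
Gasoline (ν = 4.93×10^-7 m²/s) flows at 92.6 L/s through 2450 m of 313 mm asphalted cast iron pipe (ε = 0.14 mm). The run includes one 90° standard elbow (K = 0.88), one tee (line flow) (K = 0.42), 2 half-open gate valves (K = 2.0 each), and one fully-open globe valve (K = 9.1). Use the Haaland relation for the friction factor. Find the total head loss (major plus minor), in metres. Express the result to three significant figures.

V = 4Q/(πD²) = 1.203 m/s; V²/2g = 0.07382 m
Re = 7.64×10^5, ε/D = 4.47×10^-4 → f = 0.01694 (Haaland)
Major: h_f = f(L/D)·V²/2g = 0.01694·7827·0.07382 = 9.786 m
Minor: ΣK = 14.4; h_m = ΣK·V²/2g = 1.063 m
Total H_L = 9.786 + 1.063 = 10.85 m

H_L ≈ 10.8 m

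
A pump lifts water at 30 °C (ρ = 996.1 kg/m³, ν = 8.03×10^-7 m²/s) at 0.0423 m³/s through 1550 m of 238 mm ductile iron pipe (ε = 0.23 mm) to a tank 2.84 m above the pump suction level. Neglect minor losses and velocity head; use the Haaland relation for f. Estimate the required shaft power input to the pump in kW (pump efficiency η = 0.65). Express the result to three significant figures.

V = 4Q/(πD²) = 0.9508 m/s; Re = 2.82×10^5; ε/D = 9.66×10^-4; f = 0.02043
h_f = f(L/D)V²/2g = 6.132 m
Total head H = z + h_f = 2.84 + 6.132 = 8.972 m
P_hyd = ρgQH = 996.1·9.81·0.0423·8.972 = 3.708 kW
P_shaft = P_hyd/η = 3.708/0.65 = 5.705 kW

P_shaft ≈ 5.71 kW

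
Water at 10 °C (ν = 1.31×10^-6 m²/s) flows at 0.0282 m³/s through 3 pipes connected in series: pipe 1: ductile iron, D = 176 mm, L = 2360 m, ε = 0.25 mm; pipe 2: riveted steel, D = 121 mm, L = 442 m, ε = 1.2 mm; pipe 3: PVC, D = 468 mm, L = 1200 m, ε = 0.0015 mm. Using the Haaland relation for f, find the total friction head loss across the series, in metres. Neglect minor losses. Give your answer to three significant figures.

H ≈ 63.6 m

Pipe 1: V = 1.159 m/s, Re = 1.56×10^5, ε/D = 0.00142, f = 0.02271, h_1 = f(L/D)V²/2g = 20.86 m
Pipe 2: V = 2.452 m/s, Re = 2.27×10^5, ε/D = 0.00992, f = 0.03812, h_2 = f(L/D)V²/2g = 42.69 m
Pipe 3: V = 0.1639 m/s, Re = 5.86×10^4, ε/D = 3.21×10^-6, f = 0.02000, h_3 = f(L/D)V²/2g = 0.07025 m
Series → Q common, losses add: H = Σh = 63.61 m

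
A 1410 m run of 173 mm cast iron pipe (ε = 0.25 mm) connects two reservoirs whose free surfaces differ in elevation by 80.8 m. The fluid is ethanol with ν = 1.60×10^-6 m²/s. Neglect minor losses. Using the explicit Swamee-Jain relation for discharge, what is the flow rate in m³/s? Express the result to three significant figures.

Swamee-Jain (Type II): Q = -0.965·√(gD⁵h_f/L)·ln[ε/(3.7D) + √(3.17ν²L/(gD³h_f))]
√(gD⁵h_f/L) = √(9.81·0.173⁵·80.8/1410) = 0.009334
ε/(3.7D) = 3.91×10^-4; √(3.17ν²L/(gD³h_f)) = 5.28×10^-5
Q = -0.965·0.009334·ln(4.434×10^-4) = 0.06954 m³/s
Check: V = 2.96 m/s, Re = 3.20×10^5, f = 0.02237, h_f = 81.4 m ≈ 80.8 m ✓

Q ≈ 0.0695 m³/s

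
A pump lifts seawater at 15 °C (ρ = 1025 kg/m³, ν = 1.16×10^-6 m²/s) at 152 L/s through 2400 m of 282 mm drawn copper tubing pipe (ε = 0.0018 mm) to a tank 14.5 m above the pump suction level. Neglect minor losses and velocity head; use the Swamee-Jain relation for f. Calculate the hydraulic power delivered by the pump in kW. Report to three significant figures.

V = 4Q/(πD²) = 2.434 m/s; Re = 5.92×10^5; ε/D = 6.38×10^-6; f = 0.01282
h_f = f(L/D)V²/2g = 32.94 m
Total head H = z + h_f = 14.5 + 32.94 = 47.44 m
P_hyd = ρgQH = 1025·9.81·0.152·47.44 = 72.50 kW

P_hyd ≈ 72.5 kW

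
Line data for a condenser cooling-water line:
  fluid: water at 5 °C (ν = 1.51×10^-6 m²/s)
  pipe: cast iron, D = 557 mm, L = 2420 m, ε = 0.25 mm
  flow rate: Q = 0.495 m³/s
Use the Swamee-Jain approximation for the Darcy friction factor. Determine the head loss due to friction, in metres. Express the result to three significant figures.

h_f ≈ 15.6 m

V = 4Q/(πD²) = 4·0.495/(π·0.557²) = 2.031 m/s
Re = VD/ν = 2.031·0.557/1.51×10^-6 = 7.49×10^5 → turbulent
ε/D = 0.25/557 = 4.49×10^-4
Swamee-Jain: f = 0.01712
h_f = f(L/D)V²/(2g) = 0.01712·(2420/0.557)·2.031²/(2·9.81) = 15.65 m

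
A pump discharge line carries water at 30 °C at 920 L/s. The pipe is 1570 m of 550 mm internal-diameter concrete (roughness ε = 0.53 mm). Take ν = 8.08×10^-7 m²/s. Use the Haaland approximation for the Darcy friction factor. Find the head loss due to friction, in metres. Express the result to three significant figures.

V = 4Q/(πD²) = 4·0.920/(π·0.550²) = 3.872 m/s
Re = VD/ν = 3.872·0.550/8.08×10^-7 = 2.64×10^6 → turbulent
ε/D = 0.53/550 = 9.64×10^-4
Haaland: f = 0.01960
h_f = f(L/D)V²/(2g) = 0.01960·(1570/0.550)·3.872²/(2·9.81) = 42.77 m

h_f ≈ 42.8 m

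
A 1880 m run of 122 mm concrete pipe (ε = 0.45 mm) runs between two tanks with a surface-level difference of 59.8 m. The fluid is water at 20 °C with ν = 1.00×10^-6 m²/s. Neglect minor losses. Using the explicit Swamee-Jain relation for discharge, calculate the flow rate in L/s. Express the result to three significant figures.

Swamee-Jain (Type II): Q = -0.965·√(gD⁵h_f/L)·ln[ε/(3.7D) + √(3.17ν²L/(gD³h_f))]
√(gD⁵h_f/L) = √(9.81·0.122⁵·59.8/1880) = 0.002904
ε/(3.7D) = 9.97×10^-4; √(3.17ν²L/(gD³h_f)) = 7.48×10^-5
Q = -0.965·0.002904·ln(0.001072) = 0.01916 m³/s
Check: V = 1.64 m/s, Re = 2.00×10^5, f = 0.02852, h_f = 60.2 m ≈ 59.8 m ✓

Q ≈ 19.2 L/s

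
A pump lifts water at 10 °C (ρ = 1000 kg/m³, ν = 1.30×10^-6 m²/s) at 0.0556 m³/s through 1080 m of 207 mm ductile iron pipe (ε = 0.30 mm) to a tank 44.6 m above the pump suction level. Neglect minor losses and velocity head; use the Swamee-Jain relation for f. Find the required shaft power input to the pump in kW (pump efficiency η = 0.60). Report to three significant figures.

P_shaft ≈ 55.4 kW

V = 4Q/(πD²) = 1.652 m/s; Re = 2.63×10^5; ε/D = 0.00145; f = 0.02254
h_f = f(L/D)V²/2g = 16.36 m
Total head H = z + h_f = 44.6 + 16.36 = 60.96 m
P_hyd = ρgQH = 1000·9.81·0.0556·60.96 = 33.25 kW
P_shaft = P_hyd/η = 33.25/0.60 = 55.42 kW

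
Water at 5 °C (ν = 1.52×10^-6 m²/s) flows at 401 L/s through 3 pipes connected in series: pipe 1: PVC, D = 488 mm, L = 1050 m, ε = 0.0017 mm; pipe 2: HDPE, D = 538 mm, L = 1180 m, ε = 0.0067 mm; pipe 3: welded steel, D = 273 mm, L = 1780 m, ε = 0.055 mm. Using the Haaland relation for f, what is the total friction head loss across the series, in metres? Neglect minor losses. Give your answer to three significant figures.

H ≈ 236 m

Pipe 1: V = 2.144 m/s, Re = 6.88×10^5, ε/D = 3.48×10^-6, f = 0.01239, h_1 = f(L/D)V²/2g = 6.248 m
Pipe 2: V = 1.764 m/s, Re = 6.24×10^5, ε/D = 1.25×10^-5, f = 0.01273, h_2 = f(L/D)V²/2g = 4.427 m
Pipe 3: V = 6.851 m/s, Re = 1.23×10^6, ε/D = 2.01×10^-4, f = 0.01447, h_3 = f(L/D)V²/2g = 225.7 m
Series → Q common, losses add: H = Σh = 236.4 m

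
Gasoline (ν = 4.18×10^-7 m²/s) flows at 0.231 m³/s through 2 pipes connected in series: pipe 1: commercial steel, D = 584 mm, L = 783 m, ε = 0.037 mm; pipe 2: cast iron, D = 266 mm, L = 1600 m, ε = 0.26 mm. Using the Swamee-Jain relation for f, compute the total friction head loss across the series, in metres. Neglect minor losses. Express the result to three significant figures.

Pipe 1: V = 0.8624 m/s, Re = 1.20×10^6, ε/D = 6.34×10^-5, f = 0.01269, h_1 = f(L/D)V²/2g = 0.6450 m
Pipe 2: V = 4.157 m/s, Re = 2.65×10^6, ε/D = 9.77×10^-4, f = 0.01970, h_2 = f(L/D)V²/2g = 104.3 m
Series → Q common, losses add: H = Σh = 105.0 m

H ≈ 105 m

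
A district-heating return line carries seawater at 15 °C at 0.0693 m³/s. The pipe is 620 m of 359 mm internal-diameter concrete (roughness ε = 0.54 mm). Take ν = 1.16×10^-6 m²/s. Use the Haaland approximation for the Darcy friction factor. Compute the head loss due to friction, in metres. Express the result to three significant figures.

h_f ≈ 0.936 m

V = 4Q/(πD²) = 4·0.0693/(π·0.359²) = 0.6846 m/s
Re = VD/ν = 0.6846·0.359/1.16×10^-6 = 2.12×10^5 → turbulent
ε/D = 0.54/359 = 0.00150
Haaland: f = 0.02268
h_f = f(L/D)V²/(2g) = 0.02268·(620/0.359)·0.6846²/(2·9.81) = 0.9359 m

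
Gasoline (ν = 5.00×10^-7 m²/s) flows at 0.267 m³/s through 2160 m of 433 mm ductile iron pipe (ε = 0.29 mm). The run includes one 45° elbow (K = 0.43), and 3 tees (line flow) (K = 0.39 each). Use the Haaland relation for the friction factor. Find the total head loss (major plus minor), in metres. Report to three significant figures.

H_L ≈ 15.4 m

V = 4Q/(πD²) = 1.813 m/s; V²/2g = 0.1676 m
Re = 1.57×10^6, ε/D = 6.70×10^-4 → f = 0.01812 (Haaland)
Major: h_f = f(L/D)·V²/2g = 0.01812·4988·0.1676 = 15.14 m
Minor: ΣK = 1.60; h_m = ΣK·V²/2g = 0.2681 m
Total H_L = 15.14 + 0.2681 = 15.41 m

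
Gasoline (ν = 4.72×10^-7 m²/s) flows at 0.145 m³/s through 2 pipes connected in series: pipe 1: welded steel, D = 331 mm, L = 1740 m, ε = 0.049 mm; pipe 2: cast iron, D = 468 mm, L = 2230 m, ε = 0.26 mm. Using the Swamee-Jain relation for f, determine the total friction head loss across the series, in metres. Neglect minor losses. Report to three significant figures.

H ≈ 13.7 m

Pipe 1: V = 1.685 m/s, Re = 1.18×10^6, ε/D = 1.48×10^-4, f = 0.01401, h_1 = f(L/D)V²/2g = 10.66 m
Pipe 2: V = 0.8429 m/s, Re = 8.36×10^5, ε/D = 5.56×10^-4, f = 0.01776, h_2 = f(L/D)V²/2g = 3.064 m
Series → Q common, losses add: H = Σh = 13.72 m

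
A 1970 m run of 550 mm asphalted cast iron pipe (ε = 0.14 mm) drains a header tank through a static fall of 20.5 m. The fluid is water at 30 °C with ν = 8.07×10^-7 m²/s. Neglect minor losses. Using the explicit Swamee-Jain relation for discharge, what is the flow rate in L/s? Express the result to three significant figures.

Swamee-Jain (Type II): Q = -0.965·√(gD⁵h_f/L)·ln[ε/(3.7D) + √(3.17ν²L/(gD³h_f))]
√(gD⁵h_f/L) = √(9.81·0.550⁵·20.5/1970) = 0.07168
ε/(3.7D) = 6.88×10^-5; √(3.17ν²L/(gD³h_f)) = 1.10×10^-5
Q = -0.965·0.07168·ln(7.982×10^-5) = 0.6527 m³/s
Check: V = 2.75 m/s, Re = 1.87×10^6, f = 0.01496, h_f = 20.6 m ≈ 20.5 m ✓

Q ≈ 653 L/s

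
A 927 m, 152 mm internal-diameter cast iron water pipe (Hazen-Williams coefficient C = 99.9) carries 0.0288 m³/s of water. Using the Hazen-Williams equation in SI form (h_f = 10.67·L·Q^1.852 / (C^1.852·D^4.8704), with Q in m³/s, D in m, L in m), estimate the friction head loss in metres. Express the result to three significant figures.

h_f = 10.67·927·0.0288^1.852 / (99.9^1.852·0.152^4.8704) = 26.52 m

h_f ≈ 26.5 m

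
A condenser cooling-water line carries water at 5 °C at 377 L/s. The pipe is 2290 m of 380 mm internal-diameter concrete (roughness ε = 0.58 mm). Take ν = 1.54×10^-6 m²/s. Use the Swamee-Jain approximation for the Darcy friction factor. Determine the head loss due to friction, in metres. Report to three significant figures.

h_f ≈ 75.3 m

V = 4Q/(πD²) = 4·0.377/(π·0.380²) = 3.324 m/s
Re = VD/ν = 3.324·0.380/1.54×10^-6 = 8.20×10^5 → turbulent
ε/D = 0.58/380 = 0.00153
Swamee-Jain: f = 0.02219
h_f = f(L/D)V²/(2g) = 0.02219·(2290/0.380)·3.324²/(2·9.81) = 75.31 m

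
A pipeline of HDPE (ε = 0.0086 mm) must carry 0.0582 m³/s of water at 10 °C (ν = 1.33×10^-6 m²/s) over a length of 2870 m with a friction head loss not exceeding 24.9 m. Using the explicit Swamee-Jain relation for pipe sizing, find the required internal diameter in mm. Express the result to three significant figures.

Swamee-Jain (Type III): D = 0.66·[ε^1.25·(LQ²/(gh_f))^4.75 + ν·Q^9.4·(L/(gh_f))^5.2]^0.04
LQ²/(gh_f) = 0.03980; L/(gh_f) = 11.75
Term 1 = ε^1.25·(…)^4.75 = 1.04×10^-13; Term 2 = ν·Q^9.4·(…)^5.2 = 1.20×10^-12
D = 0.66·(1.04×10^-13 + 1.20×10^-12)^0.04 = 0.2209 m = 221 mm
Check: V = 1.52 m/s, Re = 2.52×10^5, f = 0.01525, h_f = 23.3 m ≈ 24.9 m ✓

D ≈ 221 mm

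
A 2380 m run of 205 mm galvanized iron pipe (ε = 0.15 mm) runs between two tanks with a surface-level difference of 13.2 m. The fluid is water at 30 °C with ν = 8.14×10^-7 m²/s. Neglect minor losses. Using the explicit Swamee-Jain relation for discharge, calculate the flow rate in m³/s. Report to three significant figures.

Q ≈ 0.0353 m³/s

Swamee-Jain (Type II): Q = -0.965·√(gD⁵h_f/L)·ln[ε/(3.7D) + √(3.17ν²L/(gD³h_f))]
√(gD⁵h_f/L) = √(9.81·0.205⁵·13.2/2380) = 0.004438
ε/(3.7D) = 1.98×10^-4; √(3.17ν²L/(gD³h_f)) = 6.69×10^-5
Q = -0.965·0.004438·ln(2.647×10^-4) = 0.03528 m³/s
Check: V = 1.07 m/s, Re = 2.69×10^5, f = 0.01967, h_f = 13.3 m ≈ 13.2 m ✓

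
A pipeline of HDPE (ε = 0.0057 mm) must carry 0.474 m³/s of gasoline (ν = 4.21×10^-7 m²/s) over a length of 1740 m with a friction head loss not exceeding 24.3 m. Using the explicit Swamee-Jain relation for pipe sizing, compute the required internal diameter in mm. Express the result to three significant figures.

Swamee-Jain (Type III): D = 0.66·[ε^1.25·(LQ²/(gh_f))^4.75 + ν·Q^9.4·(L/(gh_f))^5.2]^0.04
LQ²/(gh_f) = 1.640; L/(gh_f) = 7.299
Term 1 = ε^1.25·(…)^4.75 = 2.92×10^-6; Term 2 = ν·Q^9.4·(…)^5.2 = 1.16×10^-5
D = 0.66·(2.92×10^-6 + 1.16×10^-5)^0.04 = 0.4227 m = 423 mm
Check: V = 3.38 m/s, Re = 3.39×10^6, f = 0.01021, h_f = 24.4 m ≈ 24.3 m ✓

D ≈ 423 mm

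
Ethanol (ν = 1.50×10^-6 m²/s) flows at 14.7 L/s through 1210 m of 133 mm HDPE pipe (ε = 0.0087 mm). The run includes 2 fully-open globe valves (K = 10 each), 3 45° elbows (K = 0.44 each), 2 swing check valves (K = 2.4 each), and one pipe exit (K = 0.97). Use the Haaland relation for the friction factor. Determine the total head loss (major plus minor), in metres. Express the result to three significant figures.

H_L ≈ 11.1 m

V = 4Q/(πD²) = 1.058 m/s; V²/2g = 0.05706 m
Re = 9.38×10^4, ε/D = 6.54×10^-5 → f = 0.01833 (Haaland)
Major: h_f = f(L/D)·V²/2g = 0.01833·9098·0.05706 = 9.517 m
Minor: ΣK = 27.1; h_m = ΣK·V²/2g = 1.546 m
Total H_L = 9.517 + 1.546 = 11.06 m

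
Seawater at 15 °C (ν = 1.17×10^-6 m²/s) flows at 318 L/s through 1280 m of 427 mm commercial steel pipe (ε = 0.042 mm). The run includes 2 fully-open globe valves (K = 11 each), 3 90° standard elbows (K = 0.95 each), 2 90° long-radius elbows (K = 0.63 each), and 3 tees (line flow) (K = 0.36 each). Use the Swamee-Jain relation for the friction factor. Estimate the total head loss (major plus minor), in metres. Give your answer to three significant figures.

V = 4Q/(πD²) = 2.221 m/s; V²/2g = 0.2513 m
Re = 8.10×10^5, ε/D = 9.84×10^-5 → f = 0.01374 (Swamee-Jain)
Major: h_f = f(L/D)·V²/2g = 0.01374·2998·0.2513 = 10.35 m
Minor: ΣK = 27.2; h_m = ΣK·V²/2g = 6.834 m
Total H_L = 10.35 + 6.834 = 17.18 m

H_L ≈ 17.2 m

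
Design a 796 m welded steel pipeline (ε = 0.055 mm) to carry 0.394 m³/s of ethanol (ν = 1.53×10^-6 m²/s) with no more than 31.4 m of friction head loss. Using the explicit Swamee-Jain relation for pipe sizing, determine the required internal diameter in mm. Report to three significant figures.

D ≈ 346 mm

Swamee-Jain (Type III): D = 0.66·[ε^1.25·(LQ²/(gh_f))^4.75 + ν·Q^9.4·(L/(gh_f))^5.2]^0.04
LQ²/(gh_f) = 0.4012; L/(gh_f) = 2.584
Term 1 = ε^1.25·(…)^4.75 = 6.18×10^-8; Term 2 = ν·Q^9.4·(…)^5.2 = 3.36×10^-8
D = 0.66·(6.18×10^-8 + 3.36×10^-8)^0.04 = 0.3457 m = 346 mm
Check: V = 4.20 m/s, Re = 9.48×10^5, f = 0.01435, h_f = 29.7 m ≈ 31.4 m ✓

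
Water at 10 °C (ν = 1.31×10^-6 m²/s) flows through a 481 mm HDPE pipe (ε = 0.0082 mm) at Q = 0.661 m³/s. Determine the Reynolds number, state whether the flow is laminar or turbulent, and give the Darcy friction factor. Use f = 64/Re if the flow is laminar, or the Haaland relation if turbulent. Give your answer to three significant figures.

V = 4Q/(πD²) = 3.638 m/s
Re = VD/ν = 3.638·0.481/1.31×10^-6 = 1.34×10^6
Re > 4000 → turbulent; ε/D = 1.70×10^-5
Haaland: f = 0.01143

Re ≈ 1.34×10^6; turbulent; f ≈ 0.0114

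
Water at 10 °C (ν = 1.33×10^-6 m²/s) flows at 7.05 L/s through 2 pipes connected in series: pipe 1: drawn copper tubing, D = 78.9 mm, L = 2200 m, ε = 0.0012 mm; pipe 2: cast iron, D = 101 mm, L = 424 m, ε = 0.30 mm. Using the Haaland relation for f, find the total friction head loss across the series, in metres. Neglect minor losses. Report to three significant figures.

Pipe 1: V = 1.442 m/s, Re = 8.55×10^4, ε/D = 1.52×10^-5, f = 0.01847, h_1 = f(L/D)V²/2g = 54.58 m
Pipe 2: V = 0.8799 m/s, Re = 6.68×10^4, ε/D = 0.00297, f = 0.02787, h_2 = f(L/D)V²/2g = 4.617 m
Series → Q common, losses add: H = Σh = 59.20 m

H ≈ 59.2 m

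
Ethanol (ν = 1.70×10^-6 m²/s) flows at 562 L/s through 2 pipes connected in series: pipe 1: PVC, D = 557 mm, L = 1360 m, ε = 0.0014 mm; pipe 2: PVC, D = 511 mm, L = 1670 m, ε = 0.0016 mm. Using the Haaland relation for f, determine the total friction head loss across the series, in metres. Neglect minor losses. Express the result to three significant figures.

H ≈ 23.1 m

Pipe 1: V = 2.306 m/s, Re = 7.56×10^5, ε/D = 2.51×10^-6, f = 0.01219, h_1 = f(L/D)V²/2g = 8.067 m
Pipe 2: V = 2.740 m/s, Re = 8.24×10^5, ε/D = 3.13×10^-6, f = 0.01202, h_2 = f(L/D)V²/2g = 15.03 m
Series → Q common, losses add: H = Σh = 23.10 m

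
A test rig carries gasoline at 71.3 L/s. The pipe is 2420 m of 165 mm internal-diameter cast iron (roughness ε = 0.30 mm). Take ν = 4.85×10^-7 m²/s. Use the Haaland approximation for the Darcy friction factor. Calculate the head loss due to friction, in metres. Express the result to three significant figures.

h_f ≈ 191 m

V = 4Q/(πD²) = 4·0.0713/(π·0.165²) = 3.335 m/s
Re = VD/ν = 3.335·0.165/4.85×10^-7 = 1.13×10^6 → turbulent
ε/D = 0.30/165 = 0.00182
Haaland: f = 0.02304
h_f = f(L/D)V²/(2g) = 0.02304·(2420/0.165)·3.335²/(2·9.81) = 191.5 m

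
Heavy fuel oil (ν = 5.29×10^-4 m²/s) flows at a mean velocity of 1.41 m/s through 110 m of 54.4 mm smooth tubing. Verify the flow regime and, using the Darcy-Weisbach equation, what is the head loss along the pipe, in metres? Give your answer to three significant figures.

Re = VD/ν = 1.41·0.05440/5.29×10^-4 = 145 → laminar (Re < 2300)
f = 64/Re = 0.4414
h_f = f(L/D)V²/(2g) = 0.4414·(110/0.05440)·1.41²/(2·9.81) = 90.44 m

h_f ≈ 90.4 m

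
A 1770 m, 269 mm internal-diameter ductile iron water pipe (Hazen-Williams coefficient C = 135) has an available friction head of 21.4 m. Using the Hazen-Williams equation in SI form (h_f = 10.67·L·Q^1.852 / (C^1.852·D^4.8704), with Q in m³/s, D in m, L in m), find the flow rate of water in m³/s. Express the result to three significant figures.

Rearranging: Q = [h_f·C^1.852·D^4.8704 / (10.67·L)]^(1/1.852)
Q = [21.4·135^1.852·0.269^4.8704 / (10.67·1770)]^0.540 = 0.1097 m³/s

Q ≈ 0.110 m³/s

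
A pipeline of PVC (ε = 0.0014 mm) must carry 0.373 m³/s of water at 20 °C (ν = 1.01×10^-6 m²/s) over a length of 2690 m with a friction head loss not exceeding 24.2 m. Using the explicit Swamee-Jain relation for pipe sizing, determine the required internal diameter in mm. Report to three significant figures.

Swamee-Jain (Type III): D = 0.66·[ε^1.25·(LQ²/(gh_f))^4.75 + ν·Q^9.4·(L/(gh_f))^5.2]^0.04
LQ²/(gh_f) = 1.576; L/(gh_f) = 11.33
Term 1 = ε^1.25·(…)^4.75 = 4.18×10^-7; Term 2 = ν·Q^9.4·(…)^5.2 = 2.89×10^-5
D = 0.66·(4.18×10^-7 + 2.89×10^-5)^0.04 = 0.4347 m = 435 mm
Check: V = 2.51 m/s, Re = 1.08×10^6, f = 0.01154, h_f = 23.0 m ≈ 24.2 m ✓

D ≈ 435 mm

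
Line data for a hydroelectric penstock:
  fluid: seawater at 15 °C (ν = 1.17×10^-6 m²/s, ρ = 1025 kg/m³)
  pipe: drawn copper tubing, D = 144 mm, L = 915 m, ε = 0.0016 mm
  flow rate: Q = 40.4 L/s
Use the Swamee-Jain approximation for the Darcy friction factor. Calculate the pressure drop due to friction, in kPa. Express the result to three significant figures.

V = 4Q/(πD²) = 4·0.0404/(π·0.144²) = 2.481 m/s
Re = VD/ν = 2.481·0.144/1.17×10^-6 = 3.05×10^5 → turbulent
ε/D = 0.0016/144 = 1.11×10^-5
Swamee-Jain: f = 0.01446
h_f = f(L/D)V²/(2g) = 0.01446·(915/0.144)·2.481²/(2·9.81) = 28.82 m
Δp = ρg·h_f = 1025·9.81·28.82 = 289.7 kPa

Δp ≈ 290 kPa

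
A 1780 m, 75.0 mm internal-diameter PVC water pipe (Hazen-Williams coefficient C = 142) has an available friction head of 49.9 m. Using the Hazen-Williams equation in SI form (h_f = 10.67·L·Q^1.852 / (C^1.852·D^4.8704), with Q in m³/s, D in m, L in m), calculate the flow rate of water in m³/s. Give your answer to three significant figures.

Q ≈ 0.00632 m³/s

Rearranging: Q = [h_f·C^1.852·D^4.8704 / (10.67·L)]^(1/1.852)
Q = [49.9·142^1.852·0.0750^4.8704 / (10.67·1780)]^0.540 = 0.006318 m³/s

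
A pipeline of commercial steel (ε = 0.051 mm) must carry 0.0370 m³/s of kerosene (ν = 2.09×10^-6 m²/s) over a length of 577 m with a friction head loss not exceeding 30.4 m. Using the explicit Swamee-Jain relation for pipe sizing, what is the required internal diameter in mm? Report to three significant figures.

Swamee-Jain (Type III): D = 0.66·[ε^1.25·(LQ²/(gh_f))^4.75 + ν·Q^9.4·(L/(gh_f))^5.2]^0.04
LQ²/(gh_f) = 0.002649; L/(gh_f) = 1.935
Term 1 = ε^1.25·(…)^4.75 = 2.48×10^-18; Term 2 = ν·Q^9.4·(…)^5.2 = 2.25×10^-18
D = 0.66·(2.48×10^-18 + 2.25×10^-18)^0.04 = 0.1338 m = 134 mm
Check: V = 2.63 m/s, Re = 1.68×10^5, f = 0.01862, h_f = 28.3 m ≈ 30.4 m ✓

D ≈ 134 mm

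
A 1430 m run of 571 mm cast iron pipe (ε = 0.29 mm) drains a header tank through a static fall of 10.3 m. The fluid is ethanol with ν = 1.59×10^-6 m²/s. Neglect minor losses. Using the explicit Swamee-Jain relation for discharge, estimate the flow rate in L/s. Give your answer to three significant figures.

Q ≈ 552 L/s

Swamee-Jain (Type II): Q = -0.965·√(gD⁵h_f/L)·ln[ε/(3.7D) + √(3.17ν²L/(gD³h_f))]
√(gD⁵h_f/L) = √(9.81·0.571⁵·10.3/1430) = 0.06549
ε/(3.7D) = 1.37×10^-4; √(3.17ν²L/(gD³h_f)) = 2.47×10^-5
Q = -0.965·0.06549·ln(1.619×10^-4) = 0.5516 m³/s
Check: V = 2.15 m/s, Re = 7.74×10^5, f = 0.01750, h_f = 10.4 m ≈ 10.3 m ✓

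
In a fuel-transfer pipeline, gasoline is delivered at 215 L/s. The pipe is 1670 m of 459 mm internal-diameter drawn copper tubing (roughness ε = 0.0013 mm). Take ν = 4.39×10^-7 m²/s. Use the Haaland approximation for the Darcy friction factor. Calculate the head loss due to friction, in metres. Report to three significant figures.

h_f ≈ 3.47 m

V = 4Q/(πD²) = 4·0.215/(π·0.459²) = 1.299 m/s
Re = VD/ν = 1.299·0.459/4.39×10^-7 = 1.36×10^6 → turbulent
ε/D = 0.0013/459 = 2.83×10^-6
Haaland: f = 0.01107
h_f = f(L/D)V²/(2g) = 0.01107·(1670/0.459)·1.299²/(2·9.81) = 3.465 m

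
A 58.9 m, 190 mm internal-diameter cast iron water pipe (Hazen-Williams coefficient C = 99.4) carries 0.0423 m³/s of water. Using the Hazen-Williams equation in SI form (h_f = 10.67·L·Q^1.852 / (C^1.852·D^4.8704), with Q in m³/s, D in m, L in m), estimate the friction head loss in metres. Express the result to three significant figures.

h_f = 10.67·58.9·0.0423^1.852 / (99.4^1.852·0.190^4.8704) = 1.169 m

h_f ≈ 1.17 m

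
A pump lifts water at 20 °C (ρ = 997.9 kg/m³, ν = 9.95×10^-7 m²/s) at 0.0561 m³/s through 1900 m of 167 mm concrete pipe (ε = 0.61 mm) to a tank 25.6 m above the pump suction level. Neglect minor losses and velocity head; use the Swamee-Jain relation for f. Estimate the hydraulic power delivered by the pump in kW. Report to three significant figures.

P_hyd ≈ 72.7 kW

V = 4Q/(πD²) = 2.561 m/s; Re = 4.30×10^5; ε/D = 0.00365; f = 0.02806
h_f = f(L/D)V²/2g = 106.8 m
Total head H = z + h_f = 25.6 + 106.8 = 132.4 m
P_hyd = ρgQH = 997.9·9.81·0.0561·132.4 = 72.69 kW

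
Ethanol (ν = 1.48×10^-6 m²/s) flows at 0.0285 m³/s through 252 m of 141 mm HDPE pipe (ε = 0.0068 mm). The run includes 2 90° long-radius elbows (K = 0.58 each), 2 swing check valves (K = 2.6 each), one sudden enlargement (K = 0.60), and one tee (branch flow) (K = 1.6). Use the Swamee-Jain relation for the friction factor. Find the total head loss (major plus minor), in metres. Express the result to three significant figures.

H_L ≈ 6.42 m

V = 4Q/(πD²) = 1.825 m/s; V²/2g = 0.1698 m
Re = 1.74×10^5, ε/D = 4.82×10^-5 → f = 0.01636 (Swamee-Jain)
Major: h_f = f(L/D)·V²/2g = 0.01636·1787·0.1698 = 4.965 m
Minor: ΣK = 8.56; h_m = ΣK·V²/2g = 1.453 m
Total H_L = 4.965 + 1.453 = 6.419 m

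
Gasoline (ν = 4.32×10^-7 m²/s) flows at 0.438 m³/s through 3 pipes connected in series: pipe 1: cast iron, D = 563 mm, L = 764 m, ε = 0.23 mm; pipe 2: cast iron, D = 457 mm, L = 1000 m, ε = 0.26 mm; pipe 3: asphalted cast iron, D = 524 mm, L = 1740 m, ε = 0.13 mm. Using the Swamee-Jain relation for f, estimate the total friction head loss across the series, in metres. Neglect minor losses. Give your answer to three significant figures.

Pipe 1: V = 1.759 m/s, Re = 2.29×10^6, ε/D = 4.09×10^-4, f = 0.01630, h_1 = f(L/D)V²/2g = 3.490 m
Pipe 2: V = 2.670 m/s, Re = 2.82×10^6, ε/D = 5.69×10^-4, f = 0.01742, h_2 = f(L/D)V²/2g = 13.85 m
Pipe 3: V = 2.031 m/s, Re = 2.46×10^6, ε/D = 2.48×10^-4, f = 0.01478, h_3 = f(L/D)V²/2g = 10.32 m
Series → Q common, losses add: H = Σh = 27.66 m

H ≈ 27.7 m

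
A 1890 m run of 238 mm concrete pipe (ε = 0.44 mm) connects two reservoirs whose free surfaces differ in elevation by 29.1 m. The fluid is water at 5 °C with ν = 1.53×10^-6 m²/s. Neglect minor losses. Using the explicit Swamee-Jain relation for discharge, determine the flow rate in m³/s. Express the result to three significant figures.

Q ≈ 0.0776 m³/s

Swamee-Jain (Type II): Q = -0.965·√(gD⁵h_f/L)·ln[ε/(3.7D) + √(3.17ν²L/(gD³h_f))]
√(gD⁵h_f/L) = √(9.81·0.238⁵·29.1/1890) = 0.01074
ε/(3.7D) = 5.00×10^-4; √(3.17ν²L/(gD³h_f)) = 6.04×10^-5
Q = -0.965·0.01074·ln(5.600×10^-4) = 0.07760 m³/s
Check: V = 1.74 m/s, Re = 2.71×10^5, f = 0.02379, h_f = 29.3 m ≈ 29.1 m ✓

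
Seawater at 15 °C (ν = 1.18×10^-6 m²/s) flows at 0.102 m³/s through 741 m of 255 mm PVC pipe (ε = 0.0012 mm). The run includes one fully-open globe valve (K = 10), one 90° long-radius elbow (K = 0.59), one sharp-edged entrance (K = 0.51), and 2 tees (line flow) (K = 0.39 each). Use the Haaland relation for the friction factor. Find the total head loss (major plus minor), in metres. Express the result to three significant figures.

H_L ≈ 10.4 m

V = 4Q/(πD²) = 1.997 m/s; V²/2g = 0.2033 m
Re = 4.32×10^5, ε/D = 4.71×10^-6 → f = 0.01346 (Haaland)
Major: h_f = f(L/D)·V²/2g = 0.01346·2906·0.2033 = 7.952 m
Minor: ΣK = 11.9; h_m = ΣK·V²/2g = 2.415 m
Total H_L = 7.952 + 2.415 = 10.37 m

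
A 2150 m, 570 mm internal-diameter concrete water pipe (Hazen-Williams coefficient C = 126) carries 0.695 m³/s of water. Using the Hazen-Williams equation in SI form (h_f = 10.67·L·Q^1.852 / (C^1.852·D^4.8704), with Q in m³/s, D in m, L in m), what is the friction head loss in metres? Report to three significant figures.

h_f ≈ 23.3 m

h_f = 10.67·2150·0.695^1.852 / (126^1.852·0.570^4.8704) = 23.28 m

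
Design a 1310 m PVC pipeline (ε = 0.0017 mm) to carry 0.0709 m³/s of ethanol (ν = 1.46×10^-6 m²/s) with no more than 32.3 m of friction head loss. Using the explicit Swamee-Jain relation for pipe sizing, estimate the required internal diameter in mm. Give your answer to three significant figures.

D ≈ 192 mm

Swamee-Jain (Type III): D = 0.66·[ε^1.25·(LQ²/(gh_f))^4.75 + ν·Q^9.4·(L/(gh_f))^5.2]^0.04
LQ²/(gh_f) = 0.02078; L/(gh_f) = 4.134
Term 1 = ε^1.25·(…)^4.75 = 6.27×10^-16; Term 2 = ν·Q^9.4·(…)^5.2 = 3.68×10^-14
D = 0.66·(6.27×10^-16 + 3.68×10^-14)^0.04 = 0.1916 m = 192 mm
Check: V = 2.46 m/s, Re = 3.23×10^5, f = 0.01429, h_f = 30.1 m ≈ 32.3 m ✓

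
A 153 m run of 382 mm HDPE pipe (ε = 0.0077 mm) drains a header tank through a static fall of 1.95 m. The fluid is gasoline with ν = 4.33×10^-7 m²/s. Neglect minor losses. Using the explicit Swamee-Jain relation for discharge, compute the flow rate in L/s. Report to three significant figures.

Q ≈ 342 L/s

Swamee-Jain (Type II): Q = -0.965·√(gD⁵h_f/L)·ln[ε/(3.7D) + √(3.17ν²L/(gD³h_f))]
√(gD⁵h_f/L) = √(9.81·0.382⁵·1.95/153) = 0.03189
ε/(3.7D) = 5.45×10^-6; √(3.17ν²L/(gD³h_f)) = 9.23×10^-6
Q = -0.965·0.03189·ln(1.468×10^-5) = 0.3425 m³/s
Check: V = 2.99 m/s, Re = 2.64×10^6, f = 0.01074, h_f = 1.96 m ≈ 1.95 m ✓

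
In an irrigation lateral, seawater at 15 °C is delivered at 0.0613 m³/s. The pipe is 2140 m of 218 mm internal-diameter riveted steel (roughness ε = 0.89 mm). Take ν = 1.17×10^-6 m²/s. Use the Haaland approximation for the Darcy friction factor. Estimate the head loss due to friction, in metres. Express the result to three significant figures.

h_f ≈ 39.1 m

V = 4Q/(πD²) = 4·0.0613/(π·0.218²) = 1.642 m/s
Re = VD/ν = 1.642·0.218/1.17×10^-6 = 3.06×10^5 → turbulent
ε/D = 0.89/218 = 0.00408
Haaland: f = 0.02897
h_f = f(L/D)V²/(2g) = 0.02897·(2140/0.218)·1.642²/(2·9.81) = 39.09 m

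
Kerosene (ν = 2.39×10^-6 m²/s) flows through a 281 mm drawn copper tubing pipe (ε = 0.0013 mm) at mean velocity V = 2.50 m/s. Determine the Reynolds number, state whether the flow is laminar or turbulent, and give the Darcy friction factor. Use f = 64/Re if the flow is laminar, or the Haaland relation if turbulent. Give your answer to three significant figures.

Re ≈ 2.94×10^5; turbulent; f ≈ 0.0144

Re = VD/ν = 2.500·0.281/2.39×10^-6 = 2.94×10^5
Re > 4000 → turbulent; ε/D = 4.63×10^-6
Haaland: f = 0.01443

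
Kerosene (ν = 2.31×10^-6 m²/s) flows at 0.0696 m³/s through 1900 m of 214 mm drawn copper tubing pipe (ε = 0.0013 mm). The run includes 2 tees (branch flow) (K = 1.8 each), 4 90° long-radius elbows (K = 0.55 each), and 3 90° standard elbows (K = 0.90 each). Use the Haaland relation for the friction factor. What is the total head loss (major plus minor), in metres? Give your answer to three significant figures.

H_L ≈ 28.5 m

V = 4Q/(πD²) = 1.935 m/s; V²/2g = 0.1908 m
Re = 1.79×10^5, ε/D = 6.07×10^-6 → f = 0.01587 (Haaland)
Major: h_f = f(L/D)·V²/2g = 0.01587·8879·0.1908 = 26.89 m
Minor: ΣK = 8.50; h_m = ΣK·V²/2g = 1.622 m
Total H_L = 26.89 + 1.622 = 28.51 m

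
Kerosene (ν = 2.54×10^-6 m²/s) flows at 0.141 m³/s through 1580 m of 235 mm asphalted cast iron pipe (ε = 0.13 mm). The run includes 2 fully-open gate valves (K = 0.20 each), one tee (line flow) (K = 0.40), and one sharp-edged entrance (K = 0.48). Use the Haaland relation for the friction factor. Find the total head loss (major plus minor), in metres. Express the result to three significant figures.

H_L ≈ 67.2 m

V = 4Q/(πD²) = 3.251 m/s; V²/2g = 0.5386 m
Re = 3.01×10^5, ε/D = 5.53×10^-4 → f = 0.01837 (Haaland)
Major: h_f = f(L/D)·V²/2g = 0.01837·6723·0.5386 = 66.54 m
Minor: ΣK = 1.28; h_m = ΣK·V²/2g = 0.6894 m
Total H_L = 66.54 + 0.6894 = 67.22 m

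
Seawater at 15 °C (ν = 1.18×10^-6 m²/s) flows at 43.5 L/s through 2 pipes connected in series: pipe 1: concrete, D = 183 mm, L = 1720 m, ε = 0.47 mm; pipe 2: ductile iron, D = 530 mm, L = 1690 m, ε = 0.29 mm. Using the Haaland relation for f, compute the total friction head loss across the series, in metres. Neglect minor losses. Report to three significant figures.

Pipe 1: V = 1.654 m/s, Re = 2.56×10^5, ε/D = 0.00257, f = 0.02563, h_1 = f(L/D)V²/2g = 33.59 m
Pipe 2: V = 0.1972 m/s, Re = 8.86×10^4, ε/D = 5.47×10^-4, f = 0.02058, h_2 = f(L/D)V²/2g = 0.1300 m
Series → Q common, losses add: H = Σh = 33.72 m

H ≈ 33.7 m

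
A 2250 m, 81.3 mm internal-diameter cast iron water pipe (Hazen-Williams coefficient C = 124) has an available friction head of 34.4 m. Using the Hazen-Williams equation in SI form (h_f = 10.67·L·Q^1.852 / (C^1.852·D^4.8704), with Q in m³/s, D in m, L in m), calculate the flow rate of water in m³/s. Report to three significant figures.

Q ≈ 0.00492 m³/s

Rearranging: Q = [h_f·C^1.852·D^4.8704 / (10.67·L)]^(1/1.852)
Q = [34.4·124^1.852·0.0813^4.8704 / (10.67·2250)]^0.540 = 0.004916 m³/s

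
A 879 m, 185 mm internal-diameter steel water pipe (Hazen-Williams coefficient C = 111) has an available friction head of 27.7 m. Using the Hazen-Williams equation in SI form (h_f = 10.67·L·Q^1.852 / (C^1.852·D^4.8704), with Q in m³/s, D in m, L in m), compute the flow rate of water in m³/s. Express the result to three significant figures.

Q ≈ 0.0565 m³/s

Rearranging: Q = [h_f·C^1.852·D^4.8704 / (10.67·L)]^(1/1.852)
Q = [27.7·111^1.852·0.185^4.8704 / (10.67·879)]^0.540 = 0.05652 m³/s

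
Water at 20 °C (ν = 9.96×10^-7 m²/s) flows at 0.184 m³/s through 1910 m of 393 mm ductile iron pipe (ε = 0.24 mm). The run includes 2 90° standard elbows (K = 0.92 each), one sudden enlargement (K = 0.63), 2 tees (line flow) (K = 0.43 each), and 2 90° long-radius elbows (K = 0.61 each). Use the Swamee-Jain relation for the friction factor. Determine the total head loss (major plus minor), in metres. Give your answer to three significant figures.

V = 4Q/(πD²) = 1.517 m/s; V²/2g = 0.1173 m
Re = 5.99×10^5, ε/D = 6.11×10^-4 → f = 0.01830 (Swamee-Jain)
Major: h_f = f(L/D)·V²/2g = 0.01830·4860·0.1173 = 10.43 m
Minor: ΣK = 4.55; h_m = ΣK·V²/2g = 0.5336 m
Total H_L = 10.43 + 0.5336 = 10.96 m

H_L ≈ 11.0 m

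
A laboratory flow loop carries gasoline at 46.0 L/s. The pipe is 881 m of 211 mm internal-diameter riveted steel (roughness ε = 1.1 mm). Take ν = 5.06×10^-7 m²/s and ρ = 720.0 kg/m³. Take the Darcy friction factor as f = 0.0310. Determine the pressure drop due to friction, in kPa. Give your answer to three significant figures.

Δp ≈ 80.6 kPa

V = 4Q/(πD²) = 4·0.0460/(π·0.211²) = 1.316 m/s
h_f = f(L/D)V²/(2g) = 0.03100·(881/0.211)·1.316²/(2·9.81) = 11.42 m
Δp = ρg·h_f = 720.0·9.81·11.42 = 80.64 kPa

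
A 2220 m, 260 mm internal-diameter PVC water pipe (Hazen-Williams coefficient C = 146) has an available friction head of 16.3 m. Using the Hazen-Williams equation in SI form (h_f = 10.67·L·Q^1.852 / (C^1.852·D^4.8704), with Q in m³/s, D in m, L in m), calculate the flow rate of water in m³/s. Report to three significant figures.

Rearranging: Q = [h_f·C^1.852·D^4.8704 / (10.67·L)]^(1/1.852)
Q = [16.3·146^1.852·0.260^4.8704 / (10.67·2220)]^0.540 = 0.08286 m³/s

Q ≈ 0.0829 m³/s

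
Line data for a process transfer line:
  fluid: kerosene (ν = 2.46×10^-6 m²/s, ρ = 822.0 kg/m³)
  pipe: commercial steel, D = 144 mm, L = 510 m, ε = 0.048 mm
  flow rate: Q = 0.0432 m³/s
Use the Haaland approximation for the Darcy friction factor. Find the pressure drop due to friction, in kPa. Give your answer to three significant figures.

Δp ≈ 187 kPa

V = 4Q/(πD²) = 4·0.0432/(π·0.144²) = 2.653 m/s
Re = VD/ν = 2.653·0.144/2.46×10^-6 = 1.55×10^5 → turbulent
ε/D = 0.048/144 = 3.33×10^-4
Haaland: f = 0.01823
h_f = f(L/D)V²/(2g) = 0.01823·(510/0.144)·2.653²/(2·9.81) = 23.15 m
Δp = ρg·h_f = 822.0·9.81·23.15 = 186.7 kPa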